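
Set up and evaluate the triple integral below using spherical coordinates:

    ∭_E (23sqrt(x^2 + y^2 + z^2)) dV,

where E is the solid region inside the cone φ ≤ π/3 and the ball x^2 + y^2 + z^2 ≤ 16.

In spherical coordinates, x = ρ sin(φ) cos(θ), y = ρ sin(φ) sin(θ), z = ρ cos(φ), and dV = ρ^2 sin(φ) dρ dφ dθ.

The integrand becomes 23ρ, so

    ∭_E (23sqrt(x^2 + y^2 + z^2)) dV = ∫_{0}^{2π} ∫_{0}^{π/3} ∫_{0}^{4} (23ρ) · ρ^2 sin(φ) dρ dφ dθ.

Inner (ρ): 1472sin(φ).
Middle (φ): 736.
Outer (θ): 1472π.

Therefore the triple integral equals 1472π.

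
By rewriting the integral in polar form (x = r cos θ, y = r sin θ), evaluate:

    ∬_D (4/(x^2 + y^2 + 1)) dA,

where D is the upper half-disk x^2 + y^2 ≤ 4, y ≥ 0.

The region D is 0 ≤ r ≤ 2, 0 ≤ θ ≤ π in polar coordinates, where x = r cos(θ), y = r sin(θ), and dA = r dr dθ.

Under the substitution, the integrand becomes 4/(r^2 + 1), so

    ∬_D (4/(x^2 + y^2 + 1)) dA = ∫_{0}^{π} ∫_{0}^{2} (4/(r^2 + 1)) · r dr dθ.

Inner integral (in r): ∫_{0}^{2} (4/(r^2 + 1)) · r dr = log(25).

Outer integral (in θ): ∫_{0}^{π} (log(25)) dθ = log(25^π).

Therefore ∬_D (4/(x^2 + y^2 + 1)) dA = log(25^π).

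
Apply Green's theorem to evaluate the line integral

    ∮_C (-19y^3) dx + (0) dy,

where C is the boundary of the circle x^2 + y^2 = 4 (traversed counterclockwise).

Green's theorem converts the closed line integral into a double integral over the enclosed region D:

    ∮_C P dx + Q dy = ∬_D (∂Q/∂x - ∂P/∂y) dA.

Here P = -19y^3, Q = 0, so

    ∂Q/∂x = 0,    ∂P/∂y = -57y^2,
    ∂Q/∂x - ∂P/∂y = 57y^2.

D is the region x^2 + y^2 ≤ 4. Evaluating the double integral:

In polar coordinates (x = r cos θ, y = r sin θ, dA = r dr dθ) the integrand becomes 57r^2sin(θ)^2, so

    ∬_D (57y^2) dA = ∫_0^{2π} ∫_0^{2} (57r^2sin(θ)^2) · r dr dθ.

Inner (r from 0 to 2): 228sin(θ)^2.
Outer (θ from 0 to 2π): 228π.

Therefore ∮_C P dx + Q dy = 228π.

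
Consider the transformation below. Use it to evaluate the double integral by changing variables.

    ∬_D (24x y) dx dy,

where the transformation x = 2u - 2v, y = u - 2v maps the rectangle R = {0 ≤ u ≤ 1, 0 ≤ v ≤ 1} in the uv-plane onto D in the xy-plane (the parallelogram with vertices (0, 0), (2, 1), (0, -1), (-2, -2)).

Compute the Jacobian determinant of (x, y) with respect to (u, v):

    ∂(x,y)/∂(u,v) = | 2  -2 | = (2)(-2) - (-2)(1) = -2.
                   | 1  -2 |

Its absolute value is |J| = 2 (the area scaling factor).

Substituting x = 2u - 2v, y = u - 2v into the integrand,

    24x y → 48u^2 - 144u v + 96v^2,

so the integral becomes

    ∬_R (48u^2 - 144u v + 96v^2) · |J| du dv = ∫_0^1 ∫_0^1 (96u^2 - 288u v + 192v^2) dv du.

Inner (v): 96u^2 - 144u + 64.
Outer (u): 24.

Therefore ∬_D (24x y) dx dy = 24.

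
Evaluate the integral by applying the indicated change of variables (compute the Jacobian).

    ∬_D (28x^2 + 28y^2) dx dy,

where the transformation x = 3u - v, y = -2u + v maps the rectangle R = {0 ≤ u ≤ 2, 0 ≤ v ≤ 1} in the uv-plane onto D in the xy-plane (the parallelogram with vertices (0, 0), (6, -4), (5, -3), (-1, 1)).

Compute the Jacobian determinant of (x, y) with respect to (u, v):

    ∂(x,y)/∂(u,v) = | 3  -1 | = (3)(1) - (-1)(-2) = 1.
                   | -2  1 |

Its absolute value is |J| = 1 (the area scaling factor).

Substituting x = 3u - v, y = -2u + v into the integrand,

    28x^2 + 28y^2 → 364u^2 - 280u v + 56v^2,

so the integral becomes

    ∬_R (364u^2 - 280u v + 56v^2) · |J| du dv = ∫_0^2 ∫_0^1 (364u^2 - 280u v + 56v^2) dv du.

Inner (v): 364u^2 - 140u + 56/3.
Outer (u): 728.

Therefore ∬_D (28x^2 + 28y^2) dx dy = 728.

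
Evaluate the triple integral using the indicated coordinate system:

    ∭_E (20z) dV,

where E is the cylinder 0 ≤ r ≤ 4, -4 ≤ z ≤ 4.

In cylindrical coordinates, x = r cos(θ), y = r sin(θ), z = z, and dV = r dr dθ dz.

The integrand becomes 20z, so

    ∭_E (20z) dV = ∫_{0}^{2π} ∫_{0}^{4} ∫_{-4}^{4} (20z) · r dz dr dθ.

Inner (z): 0.
Middle (r from 0 to 4): 0.
Outer (θ): 0.

Therefore the triple integral equals 0.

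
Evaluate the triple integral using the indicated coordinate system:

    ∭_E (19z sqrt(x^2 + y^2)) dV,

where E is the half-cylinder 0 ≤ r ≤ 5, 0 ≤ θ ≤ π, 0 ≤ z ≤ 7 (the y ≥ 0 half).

In cylindrical coordinates, x = r cos(θ), y = r sin(θ), z = z, and dV = r dr dθ dz.

The integrand becomes 19r z, so

    ∭_E (19z sqrt(x^2 + y^2)) dV = ∫_{0}^{π} ∫_{0}^{5} ∫_{0}^{7} (19r z) · r dz dr dθ.

Inner (z): 931r^2/2.
Middle (r from 0 to 5): 116375/6.
Outer (θ): 116375π/6.

Therefore the triple integral equals 116375π/6.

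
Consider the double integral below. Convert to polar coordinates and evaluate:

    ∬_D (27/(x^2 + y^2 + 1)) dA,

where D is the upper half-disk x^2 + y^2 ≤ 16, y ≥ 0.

The region D is 0 ≤ r ≤ 4, 0 ≤ θ ≤ π in polar coordinates, where x = r cos(θ), y = r sin(θ), and dA = r dr dθ.

Under the substitution, the integrand becomes 27/(r^2 + 1), so

    ∬_D (27/(x^2 + y^2 + 1)) dA = ∫_{0}^{π} ∫_{0}^{4} (27/(r^2 + 1)) · r dr dθ.

Inner integral (in r): ∫_{0}^{4} (27/(r^2 + 1)) · r dr = 27log(17)/2.

Outer integral (in θ): ∫_{0}^{π} (27log(17)/2) dθ = 27π log(17)/2.

Therefore ∬_D (27/(x^2 + y^2 + 1)) dA = 27π log(17)/2.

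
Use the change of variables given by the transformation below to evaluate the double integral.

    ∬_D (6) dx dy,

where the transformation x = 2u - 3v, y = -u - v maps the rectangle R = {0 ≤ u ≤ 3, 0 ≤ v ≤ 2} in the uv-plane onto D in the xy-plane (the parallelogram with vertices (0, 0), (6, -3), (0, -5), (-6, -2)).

Compute the Jacobian determinant of (x, y) with respect to (u, v):

    ∂(x,y)/∂(u,v) = | 2  -3 | = (2)(-1) - (-3)(-1) = -5.
                   | -1  -1 |

Its absolute value is |J| = 5 (the area scaling factor).

Substituting x = 2u - 3v, y = -u - v into the integrand,

    6 → 6,

so the integral becomes

    ∬_R (6) · |J| du dv = ∫_0^3 ∫_0^2 (30) dv du.

Inner (v): 60.
Outer (u): 180.

Therefore ∬_D (6) dx dy = 180.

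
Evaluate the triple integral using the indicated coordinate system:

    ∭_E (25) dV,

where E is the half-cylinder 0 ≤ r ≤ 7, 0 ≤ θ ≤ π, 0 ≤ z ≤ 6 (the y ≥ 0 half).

In cylindrical coordinates, x = r cos(θ), y = r sin(θ), z = z, and dV = r dr dθ dz.

The integrand becomes 25, so

    ∭_E (25) dV = ∫_{0}^{π} ∫_{0}^{7} ∫_{0}^{6} (25) · r dz dr dθ.

Inner (z): 150r.
Middle (r from 0 to 7): 3675.
Outer (θ): 3675π.

Therefore the triple integral equals 3675π.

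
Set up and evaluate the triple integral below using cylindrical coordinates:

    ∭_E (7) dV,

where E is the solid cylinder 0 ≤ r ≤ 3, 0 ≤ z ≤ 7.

In cylindrical coordinates, x = r cos(θ), y = r sin(θ), z = z, and dV = r dr dθ dz.

The integrand becomes 7, so

    ∭_E (7) dV = ∫_{0}^{2π} ∫_{0}^{3} ∫_{0}^{7} (7) · r dz dr dθ.

Inner (z): 49r.
Middle (r from 0 to 3): 441/2.
Outer (θ): 441π.

Therefore the triple integral equals 441π.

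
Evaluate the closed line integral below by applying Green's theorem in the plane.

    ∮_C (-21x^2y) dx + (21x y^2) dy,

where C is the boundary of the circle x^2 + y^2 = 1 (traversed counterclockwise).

Green's theorem converts the closed line integral into a double integral over the enclosed region D:

    ∮_C P dx + Q dy = ∬_D (∂Q/∂x - ∂P/∂y) dA.

Here P = -21x^2y, Q = 21x y^2, so

    ∂Q/∂x = 21y^2,    ∂P/∂y = -21x^2,
    ∂Q/∂x - ∂P/∂y = 21x^2 + 21y^2.

D is the region x^2 + y^2 ≤ 1. Evaluating the double integral:

In polar coordinates (x = r cos θ, y = r sin θ, dA = r dr dθ) the integrand becomes 21r^2, so

    ∬_D (21x^2 + 21y^2) dA = ∫_0^{2π} ∫_0^{1} (21r^2) · r dr dθ.

Inner (r from 0 to 1): 21/4.
Outer (θ from 0 to 2π): 21π/2.

Therefore ∮_C P dx + Q dy = 21π/2.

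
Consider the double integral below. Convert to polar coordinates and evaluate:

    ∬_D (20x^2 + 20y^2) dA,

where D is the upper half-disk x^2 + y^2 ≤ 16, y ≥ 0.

The region D is 0 ≤ r ≤ 4, 0 ≤ θ ≤ π in polar coordinates, where x = r cos(θ), y = r sin(θ), and dA = r dr dθ.

Under the substitution, the integrand becomes 20r^2, so

    ∬_D (20x^2 + 20y^2) dA = ∫_{0}^{π} ∫_{0}^{4} (20r^2) · r dr dθ.

Inner integral (in r): ∫_{0}^{4} (20r^2) · r dr = 1280.

Outer integral (in θ): ∫_{0}^{π} (1280) dθ = 1280π.

Therefore ∬_D (20x^2 + 20y^2) dA = 1280π.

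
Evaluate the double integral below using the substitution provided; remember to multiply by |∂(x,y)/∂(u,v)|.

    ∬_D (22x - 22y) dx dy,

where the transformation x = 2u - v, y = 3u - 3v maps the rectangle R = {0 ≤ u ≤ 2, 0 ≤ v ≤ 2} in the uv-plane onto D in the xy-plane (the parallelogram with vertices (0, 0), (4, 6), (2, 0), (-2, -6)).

Compute the Jacobian determinant of (x, y) with respect to (u, v):

    ∂(x,y)/∂(u,v) = | 2  -1 | = (2)(-3) - (-1)(3) = -3.
                   | 3  -3 |

Its absolute value is |J| = 3 (the area scaling factor).

Substituting x = 2u - v, y = 3u - 3v into the integrand,

    22x - 22y → -22u + 44v,

so the integral becomes

    ∬_R (-22u + 44v) · |J| du dv = ∫_0^2 ∫_0^2 (-66u + 132v) dv du.

Inner (v): 264 - 132u.
Outer (u): 264.

Therefore ∬_D (22x - 22y) dx dy = 264.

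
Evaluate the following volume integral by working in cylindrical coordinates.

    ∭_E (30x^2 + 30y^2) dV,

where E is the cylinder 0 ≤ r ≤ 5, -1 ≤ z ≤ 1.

In cylindrical coordinates, x = r cos(θ), y = r sin(θ), z = z, and dV = r dr dθ dz.

The integrand becomes 30r^2, so

    ∭_E (30x^2 + 30y^2) dV = ∫_{0}^{2π} ∫_{0}^{5} ∫_{-1}^{1} (30r^2) · r dz dr dθ.

Inner (z): 60r^3.
Middle (r from 0 to 5): 9375.
Outer (θ): 18750π.

Therefore the triple integral equals 18750π.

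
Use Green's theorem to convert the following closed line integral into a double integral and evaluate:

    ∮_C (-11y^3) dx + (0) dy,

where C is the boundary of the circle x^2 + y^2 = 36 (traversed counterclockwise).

Green's theorem converts the closed line integral into a double integral over the enclosed region D:

    ∮_C P dx + Q dy = ∬_D (∂Q/∂x - ∂P/∂y) dA.

Here P = -11y^3, Q = 0, so

    ∂Q/∂x = 0,    ∂P/∂y = -33y^2,
    ∂Q/∂x - ∂P/∂y = 33y^2.

D is the region x^2 + y^2 ≤ 36. Evaluating the double integral:

In polar coordinates (x = r cos θ, y = r sin θ, dA = r dr dθ) the integrand becomes 33r^2sin(θ)^2, so

    ∬_D (33y^2) dA = ∫_0^{2π} ∫_0^{6} (33r^2sin(θ)^2) · r dr dθ.

Inner (r from 0 to 6): 10692sin(θ)^2.
Outer (θ from 0 to 2π): 10692π.

Therefore ∮_C P dx + Q dy = 10692π.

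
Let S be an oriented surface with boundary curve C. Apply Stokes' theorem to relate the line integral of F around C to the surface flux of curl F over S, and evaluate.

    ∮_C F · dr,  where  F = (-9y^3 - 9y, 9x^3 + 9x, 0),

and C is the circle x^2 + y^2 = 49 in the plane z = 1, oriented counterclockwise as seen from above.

Let S be the flat disk x^2 + y^2 ≤ 49 in the plane z = 1, with upward unit normal n̂ = ẑ. By Stokes' theorem,

    ∮_C F · dr = ∬_S (∇ × F) · n̂ dS = ∬_D (curl F)_z dA,

where D is the disk x^2 + y^2 ≤ 49.

Compute the curl of F = (-9y^3 - 9y, 9x^3 + 9x, 0):
    (∇ × F)_x = ∂F_z/∂y - ∂F_y/∂z = 0,
    (∇ × F)_y = ∂F_x/∂z - ∂F_z/∂x = 0,
    (∇ × F)_z = ∂F_y/∂x - ∂F_x/∂y = 27x^2 + 27y^2 + 18.

On z = 1, (curl F)_z = 27x^2 + 27y^2 + 18.

Convert to polar (x = r cos θ, y = r sin θ, dA = r dr dθ); the integrand becomes 27r^2 + 18, so

    ∬_D (curl F)_z dA = ∫_0^{2π} ∫_0^{7} (27r^2 + 18) · r dr dθ.

Inner (r from 0 to 7): 66591/4.
Outer (θ from 0 to 2π): 66591π/2.

Therefore ∮_C F · dr = 66591π/2.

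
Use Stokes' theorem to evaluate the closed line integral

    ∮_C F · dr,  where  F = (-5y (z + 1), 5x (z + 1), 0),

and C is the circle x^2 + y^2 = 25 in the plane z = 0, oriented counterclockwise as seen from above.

Let S be the flat disk x^2 + y^2 ≤ 25 in the plane z = 0, with upward unit normal n̂ = ẑ. By Stokes' theorem,

    ∮_C F · dr = ∬_S (∇ × F) · n̂ dS = ∬_D (curl F)_z dA,

where D is the disk x^2 + y^2 ≤ 25.

Compute the curl of F = (-5y (z + 1), 5x (z + 1), 0):
    (∇ × F)_x = ∂F_z/∂y - ∂F_y/∂z = -5x,
    (∇ × F)_y = ∂F_x/∂z - ∂F_z/∂x = -5y,
    (∇ × F)_z = ∂F_y/∂x - ∂F_x/∂y = 10z + 10.

On z = 0, (curl F)_z = 10.

Convert to polar (x = r cos θ, y = r sin θ, dA = r dr dθ); the integrand becomes 10, so

    ∬_D (curl F)_z dA = ∫_0^{2π} ∫_0^{5} (10) · r dr dθ.

Inner (r from 0 to 5): 125.
Outer (θ from 0 to 2π): 250π.

Therefore ∮_C F · dr = 250π.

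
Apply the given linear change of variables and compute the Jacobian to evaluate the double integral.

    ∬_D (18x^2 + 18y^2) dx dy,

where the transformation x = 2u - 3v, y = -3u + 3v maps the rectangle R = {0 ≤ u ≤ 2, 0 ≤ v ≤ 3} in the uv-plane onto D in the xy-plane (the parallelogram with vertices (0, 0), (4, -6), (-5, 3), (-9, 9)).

Compute the Jacobian determinant of (x, y) with respect to (u, v):

    ∂(x,y)/∂(u,v) = | 2  -3 | = (2)(3) - (-3)(-3) = -3.
                   | -3  3 |

Its absolute value is |J| = 3 (the area scaling factor).

Substituting x = 2u - 3v, y = -3u + 3v into the integrand,

    18x^2 + 18y^2 → 234u^2 - 540u v + 324v^2,

so the integral becomes

    ∬_R (234u^2 - 540u v + 324v^2) · |J| du dv = ∫_0^2 ∫_0^3 (702u^2 - 1620u v + 972v^2) dv du.

Inner (v): 2106u^2 - 7290u + 8748.
Outer (u): 8532.

Therefore ∬_D (18x^2 + 18y^2) dx dy = 8532.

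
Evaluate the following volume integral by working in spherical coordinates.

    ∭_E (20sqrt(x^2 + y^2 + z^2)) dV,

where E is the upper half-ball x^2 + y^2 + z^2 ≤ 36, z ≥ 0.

In spherical coordinates, x = ρ sin(φ) cos(θ), y = ρ sin(φ) sin(θ), z = ρ cos(φ), and dV = ρ^2 sin(φ) dρ dφ dθ.

The integrand becomes 20ρ, so

    ∭_E (20sqrt(x^2 + y^2 + z^2)) dV = ∫_{0}^{2π} ∫_{0}^{π/2} ∫_{0}^{6} (20ρ) · ρ^2 sin(φ) dρ dφ dθ.

Inner (ρ): 6480sin(φ).
Middle (φ): 6480.
Outer (θ): 12960π.

Therefore the triple integral equals 12960π.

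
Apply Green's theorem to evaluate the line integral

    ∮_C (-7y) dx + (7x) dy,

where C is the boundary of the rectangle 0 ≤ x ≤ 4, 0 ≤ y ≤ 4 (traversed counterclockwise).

Green's theorem converts the closed line integral into a double integral over the enclosed region D:

    ∮_C P dx + Q dy = ∬_D (∂Q/∂x - ∂P/∂y) dA.

Here P = -7y, Q = 7x, so

    ∂Q/∂x = 7,    ∂P/∂y = -7,
    ∂Q/∂x - ∂P/∂y = 14.

D is the region 0 ≤ x ≤ 4, 0 ≤ y ≤ 4. Evaluating the double integral:

    ∬_D (14) dA = ∫_0^{4} ∫_0^{4} (14) dy dx.

Inner (y from 0 to 4): 56.
Outer (x from 0 to 4): 224.

Therefore ∮_C P dx + Q dy = 224.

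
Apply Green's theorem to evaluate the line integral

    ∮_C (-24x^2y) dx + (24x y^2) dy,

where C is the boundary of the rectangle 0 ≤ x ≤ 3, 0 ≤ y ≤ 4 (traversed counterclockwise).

Green's theorem converts the closed line integral into a double integral over the enclosed region D:

    ∮_C P dx + Q dy = ∬_D (∂Q/∂x - ∂P/∂y) dA.

Here P = -24x^2y, Q = 24x y^2, so

    ∂Q/∂x = 24y^2,    ∂P/∂y = -24x^2,
    ∂Q/∂x - ∂P/∂y = 24x^2 + 24y^2.

D is the region 0 ≤ x ≤ 3, 0 ≤ y ≤ 4. Evaluating the double integral:

    ∬_D (24x^2 + 24y^2) dA = ∫_0^{3} ∫_0^{4} (24x^2 + 24y^2) dy dx.

Inner (y from 0 to 4): 96x^2 + 512.
Outer (x from 0 to 3): 2400.

Therefore ∮_C P dx + Q dy = 2400.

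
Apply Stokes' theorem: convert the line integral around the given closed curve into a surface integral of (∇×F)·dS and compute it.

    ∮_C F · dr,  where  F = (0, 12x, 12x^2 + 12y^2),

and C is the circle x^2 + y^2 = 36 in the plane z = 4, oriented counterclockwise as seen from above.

Let S be the flat disk x^2 + y^2 ≤ 36 in the plane z = 4, with upward unit normal n̂ = ẑ. By Stokes' theorem,

    ∮_C F · dr = ∬_S (∇ × F) · n̂ dS = ∬_D (curl F)_z dA,

where D is the disk x^2 + y^2 ≤ 36.

Compute the curl of F = (0, 12x, 12x^2 + 12y^2):
    (∇ × F)_x = ∂F_z/∂y - ∂F_y/∂z = 24y,
    (∇ × F)_y = ∂F_x/∂z - ∂F_z/∂x = -24x,
    (∇ × F)_z = ∂F_y/∂x - ∂F_x/∂y = 12.

On z = 4, (curl F)_z = 12.

Convert to polar (x = r cos θ, y = r sin θ, dA = r dr dθ); the integrand becomes 12, so

    ∬_D (curl F)_z dA = ∫_0^{2π} ∫_0^{6} (12) · r dr dθ.

Inner (r from 0 to 6): 216.
Outer (θ from 0 to 2π): 432π.

Therefore ∮_C F · dr = 432π.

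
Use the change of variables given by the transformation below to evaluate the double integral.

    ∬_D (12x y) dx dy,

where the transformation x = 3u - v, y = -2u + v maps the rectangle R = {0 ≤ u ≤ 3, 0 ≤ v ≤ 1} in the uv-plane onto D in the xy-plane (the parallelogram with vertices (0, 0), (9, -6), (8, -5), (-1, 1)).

Compute the Jacobian determinant of (x, y) with respect to (u, v):

    ∂(x,y)/∂(u,v) = | 3  -1 | = (3)(1) - (-1)(-2) = 1.
                   | -2  1 |

Its absolute value is |J| = 1 (the area scaling factor).

Substituting x = 3u - v, y = -2u + v into the integrand,

    12x y → -72u^2 + 60u v - 12v^2,

so the integral becomes

    ∬_R (-72u^2 + 60u v - 12v^2) · |J| du dv = ∫_0^3 ∫_0^1 (-72u^2 + 60u v - 12v^2) dv du.

Inner (v): -72u^2 + 30u - 4.
Outer (u): -525.

Therefore ∬_D (12x y) dx dy = -525.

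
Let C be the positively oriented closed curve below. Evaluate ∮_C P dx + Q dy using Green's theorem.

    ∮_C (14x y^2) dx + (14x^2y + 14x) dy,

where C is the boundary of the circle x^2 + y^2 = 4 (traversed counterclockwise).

Green's theorem converts the closed line integral into a double integral over the enclosed region D:

    ∮_C P dx + Q dy = ∬_D (∂Q/∂x - ∂P/∂y) dA.

Here P = 14x y^2, Q = 14x^2y + 14x, so

    ∂Q/∂x = 28x y + 14,    ∂P/∂y = 28x y,
    ∂Q/∂x - ∂P/∂y = 14.

D is the region x^2 + y^2 ≤ 4. Evaluating the double integral:

In polar coordinates (x = r cos θ, y = r sin θ, dA = r dr dθ) the integrand becomes 14, so

    ∬_D (14) dA = ∫_0^{2π} ∫_0^{2} (14) · r dr dθ.

Inner (r from 0 to 2): 28.
Outer (θ from 0 to 2π): 56π.

Therefore ∮_C P dx + Q dy = 56π.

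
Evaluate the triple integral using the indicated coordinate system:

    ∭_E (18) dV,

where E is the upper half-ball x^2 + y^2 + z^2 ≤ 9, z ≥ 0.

In spherical coordinates, x = ρ sin(φ) cos(θ), y = ρ sin(φ) sin(θ), z = ρ cos(φ), and dV = ρ^2 sin(φ) dρ dφ dθ.

The integrand becomes 18, so

    ∭_E (18) dV = ∫_{0}^{2π} ∫_{0}^{π/2} ∫_{0}^{3} (18) · ρ^2 sin(φ) dρ dφ dθ.

Inner (ρ): 162sin(φ).
Middle (φ): 162.
Outer (θ): 324π.

Therefore the triple integral equals 324π.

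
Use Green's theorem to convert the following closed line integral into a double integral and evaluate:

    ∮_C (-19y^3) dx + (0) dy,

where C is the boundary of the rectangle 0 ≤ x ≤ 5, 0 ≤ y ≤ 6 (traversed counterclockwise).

Green's theorem converts the closed line integral into a double integral over the enclosed region D:

    ∮_C P dx + Q dy = ∬_D (∂Q/∂x - ∂P/∂y) dA.

Here P = -19y^3, Q = 0, so

    ∂Q/∂x = 0,    ∂P/∂y = -57y^2,
    ∂Q/∂x - ∂P/∂y = 57y^2.

D is the region 0 ≤ x ≤ 5, 0 ≤ y ≤ 6. Evaluating the double integral:

    ∬_D (57y^2) dA = ∫_0^{5} ∫_0^{6} (57y^2) dy dx.

Inner (y from 0 to 6): 4104.
Outer (x from 0 to 5): 20520.

Therefore ∮_C P dx + Q dy = 20520.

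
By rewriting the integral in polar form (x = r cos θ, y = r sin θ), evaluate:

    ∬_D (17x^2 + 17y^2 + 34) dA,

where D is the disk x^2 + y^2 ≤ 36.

The region D is 0 ≤ r ≤ 6, 0 ≤ θ ≤ 2π in polar coordinates, where x = r cos(θ), y = r sin(θ), and dA = r dr dθ.

Under the substitution, the integrand becomes 17r^2 + 34, so

    ∬_D (17x^2 + 17y^2 + 34) dA = ∫_{0}^{2π} ∫_{0}^{6} (17r^2 + 34) · r dr dθ.

Inner integral (in r): ∫_{0}^{6} (17r^2 + 34) · r dr = 6120.

Outer integral (in θ): ∫_{0}^{2π} (6120) dθ = 12240π.

Therefore ∬_D (17x^2 + 17y^2 + 34) dA = 12240π.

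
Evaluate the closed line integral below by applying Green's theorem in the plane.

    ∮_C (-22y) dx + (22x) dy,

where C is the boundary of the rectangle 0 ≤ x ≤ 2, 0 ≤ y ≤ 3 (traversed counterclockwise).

Green's theorem converts the closed line integral into a double integral over the enclosed region D:

    ∮_C P dx + Q dy = ∬_D (∂Q/∂x - ∂P/∂y) dA.

Here P = -22y, Q = 22x, so

    ∂Q/∂x = 22,    ∂P/∂y = -22,
    ∂Q/∂x - ∂P/∂y = 44.

D is the region 0 ≤ x ≤ 2, 0 ≤ y ≤ 3. Evaluating the double integral:

    ∬_D (44) dA = ∫_0^{2} ∫_0^{3} (44) dy dx.

Inner (y from 0 to 3): 132.
Outer (x from 0 to 2): 264.

Therefore ∮_C P dx + Q dy = 264.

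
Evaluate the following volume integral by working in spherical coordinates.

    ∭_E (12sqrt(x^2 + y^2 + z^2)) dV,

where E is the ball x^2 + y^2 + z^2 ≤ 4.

In spherical coordinates, x = ρ sin(φ) cos(θ), y = ρ sin(φ) sin(θ), z = ρ cos(φ), and dV = ρ^2 sin(φ) dρ dφ dθ.

The integrand becomes 12ρ, so

    ∭_E (12sqrt(x^2 + y^2 + z^2)) dV = ∫_{0}^{2π} ∫_{0}^{π} ∫_{0}^{2} (12ρ) · ρ^2 sin(φ) dρ dφ dθ.

Inner (ρ): 48sin(φ).
Middle (φ): 96.
Outer (θ): 192π.

Therefore the triple integral equals 192π.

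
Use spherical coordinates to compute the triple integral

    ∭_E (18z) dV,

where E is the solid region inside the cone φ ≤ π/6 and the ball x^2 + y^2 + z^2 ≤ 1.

In spherical coordinates, x = ρ sin(φ) cos(θ), y = ρ sin(φ) sin(θ), z = ρ cos(φ), and dV = ρ^2 sin(φ) dρ dφ dθ.

The integrand becomes 18ρ cos(φ), so

    ∭_E (18z) dV = ∫_{0}^{2π} ∫_{0}^{π/6} ∫_{0}^{1} (18ρ cos(φ)) · ρ^2 sin(φ) dρ dφ dθ.

Inner (ρ): 9sin(2φ)/4.
Middle (φ): 9/16.
Outer (θ): 9π/8.

Therefore the triple integral equals 9π/8.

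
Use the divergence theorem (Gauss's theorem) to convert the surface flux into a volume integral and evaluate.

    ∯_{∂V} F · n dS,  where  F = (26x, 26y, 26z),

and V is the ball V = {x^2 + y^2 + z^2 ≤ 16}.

By the divergence theorem,

    ∯_{∂V} F · n dS = ∭_V (∇ · F) dV.

Compute the divergence:
    ∇ · F = ∂F_x/∂x + ∂F_y/∂y + ∂F_z/∂z = 26 + 26 + 26 = 78.

In spherical coordinates, x = ρ sin(φ) cos(θ), y = ρ sin(φ) sin(θ), z = ρ cos(φ), dV = ρ^2 sin(φ) dρ dφ dθ, with 0 ≤ ρ ≤ 4, 0 ≤ φ ≤ π, 0 ≤ θ ≤ 2π.

The integrand, after substitution and multiplying by the volume element, becomes (78) · ρ^2 sin(φ), so

    ∭_V (∇·F) dV = ∫_0^{2π} ∫_0^{π} ∫_0^{4} (78) · ρ^2 sin(φ) dρ dφ dθ.

Inner (ρ from 0 to 4): 1664sin(φ).
Middle (φ from 0 to π): 3328.
Outer (θ from 0 to 2π): 6656π.

Therefore ∯_{∂V} F · n dS = 6656π.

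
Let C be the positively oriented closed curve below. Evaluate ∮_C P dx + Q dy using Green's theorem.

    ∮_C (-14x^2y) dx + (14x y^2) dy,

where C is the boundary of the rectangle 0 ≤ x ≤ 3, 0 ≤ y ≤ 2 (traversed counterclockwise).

Green's theorem converts the closed line integral into a double integral over the enclosed region D:

    ∮_C P dx + Q dy = ∬_D (∂Q/∂x - ∂P/∂y) dA.

Here P = -14x^2y, Q = 14x y^2, so

    ∂Q/∂x = 14y^2,    ∂P/∂y = -14x^2,
    ∂Q/∂x - ∂P/∂y = 14x^2 + 14y^2.

D is the region 0 ≤ x ≤ 3, 0 ≤ y ≤ 2. Evaluating the double integral:

    ∬_D (14x^2 + 14y^2) dA = ∫_0^{3} ∫_0^{2} (14x^2 + 14y^2) dy dx.

Inner (y from 0 to 2): 28x^2 + 112/3.
Outer (x from 0 to 3): 364.

Therefore ∮_C P dx + Q dy = 364.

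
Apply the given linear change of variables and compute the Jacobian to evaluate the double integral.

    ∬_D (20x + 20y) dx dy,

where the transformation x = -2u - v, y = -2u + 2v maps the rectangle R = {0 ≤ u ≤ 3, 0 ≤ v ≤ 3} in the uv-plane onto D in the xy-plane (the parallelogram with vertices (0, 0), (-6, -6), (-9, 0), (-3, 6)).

Compute the Jacobian determinant of (x, y) with respect to (u, v):

    ∂(x,y)/∂(u,v) = | -2  -1 | = (-2)(2) - (-1)(-2) = -6.
                   | -2  2 |

Its absolute value is |J| = 6 (the area scaling factor).

Substituting x = -2u - v, y = -2u + 2v into the integrand,

    20x + 20y → -80u + 20v,

so the integral becomes

    ∬_R (-80u + 20v) · |J| du dv = ∫_0^3 ∫_0^3 (-480u + 120v) dv du.

Inner (v): 540 - 1440u.
Outer (u): -4860.

Therefore ∬_D (20x + 20y) dx dy = -4860.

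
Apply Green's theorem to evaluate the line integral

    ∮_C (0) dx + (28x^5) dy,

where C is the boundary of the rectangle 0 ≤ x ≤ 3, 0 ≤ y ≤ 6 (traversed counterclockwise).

Green's theorem converts the closed line integral into a double integral over the enclosed region D:

    ∮_C P dx + Q dy = ∬_D (∂Q/∂x - ∂P/∂y) dA.

Here P = 0, Q = 28x^5, so

    ∂Q/∂x = 140x^4,    ∂P/∂y = 0,
    ∂Q/∂x - ∂P/∂y = 140x^4.

D is the region 0 ≤ x ≤ 3, 0 ≤ y ≤ 6. Evaluating the double integral:

    ∬_D (140x^4) dA = ∫_0^{3} ∫_0^{6} (140x^4) dy dx.

Inner (y from 0 to 6): 840x^4.
Outer (x from 0 to 3): 40824.

Therefore ∮_C P dx + Q dy = 40824.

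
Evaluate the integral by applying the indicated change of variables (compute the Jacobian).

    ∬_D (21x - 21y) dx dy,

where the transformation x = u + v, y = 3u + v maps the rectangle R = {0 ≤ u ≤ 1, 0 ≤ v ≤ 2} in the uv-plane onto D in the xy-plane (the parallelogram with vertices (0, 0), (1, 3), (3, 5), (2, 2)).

Compute the Jacobian determinant of (x, y) with respect to (u, v):

    ∂(x,y)/∂(u,v) = | 1  1 | = (1)(1) - (1)(3) = -2.
                   | 3  1 |

Its absolute value is |J| = 2 (the area scaling factor).

Substituting x = u + v, y = 3u + v into the integrand,

    21x - 21y → -42u,

so the integral becomes

    ∬_R (-42u) · |J| du dv = ∫_0^1 ∫_0^2 (-84u) dv du.

Inner (v): -168u.
Outer (u): -84.

Therefore ∬_D (21x - 21y) dx dy = -84.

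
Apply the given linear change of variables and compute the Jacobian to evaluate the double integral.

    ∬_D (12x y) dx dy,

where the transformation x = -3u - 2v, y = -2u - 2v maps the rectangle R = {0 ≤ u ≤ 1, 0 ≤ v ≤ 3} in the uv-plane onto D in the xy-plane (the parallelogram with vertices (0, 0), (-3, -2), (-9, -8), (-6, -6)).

Compute the Jacobian determinant of (x, y) with respect to (u, v):

    ∂(x,y)/∂(u,v) = | -3  -2 | = (-3)(-2) - (-2)(-2) = 2.
                   | -2  -2 |

Its absolute value is |J| = 2 (the area scaling factor).

Substituting x = -3u - 2v, y = -2u - 2v into the integrand,

    12x y → 72u^2 + 120u v + 48v^2,

so the integral becomes

    ∬_R (72u^2 + 120u v + 48v^2) · |J| du dv = ∫_0^1 ∫_0^3 (144u^2 + 240u v + 96v^2) dv du.

Inner (v): 432u^2 + 1080u + 864.
Outer (u): 1548.

Therefore ∬_D (12x y) dx dy = 1548.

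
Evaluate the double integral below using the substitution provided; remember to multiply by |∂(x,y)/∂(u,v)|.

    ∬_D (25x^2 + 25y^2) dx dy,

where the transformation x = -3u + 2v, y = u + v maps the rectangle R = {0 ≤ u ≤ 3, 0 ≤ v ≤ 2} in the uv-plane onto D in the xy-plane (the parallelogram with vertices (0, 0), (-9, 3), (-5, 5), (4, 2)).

Compute the Jacobian determinant of (x, y) with respect to (u, v):

    ∂(x,y)/∂(u,v) = | -3  2 | = (-3)(1) - (2)(1) = -5.
                   | 1  1 |

Its absolute value is |J| = 5 (the area scaling factor).

Substituting x = -3u + 2v, y = u + v into the integrand,

    25x^2 + 25y^2 → 250u^2 - 250u v + 125v^2,

so the integral becomes

    ∬_R (250u^2 - 250u v + 125v^2) · |J| du dv = ∫_0^3 ∫_0^2 (1250u^2 - 1250u v + 625v^2) dv du.

Inner (v): 2500u^2 - 2500u + 5000/3.
Outer (u): 16250.

Therefore ∬_D (25x^2 + 25y^2) dx dy = 16250.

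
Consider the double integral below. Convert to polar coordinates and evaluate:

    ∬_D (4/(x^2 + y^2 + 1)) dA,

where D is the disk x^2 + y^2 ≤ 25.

The region D is 0 ≤ r ≤ 5, 0 ≤ θ ≤ 2π in polar coordinates, where x = r cos(θ), y = r sin(θ), and dA = r dr dθ.

Under the substitution, the integrand becomes 4/(r^2 + 1), so

    ∬_D (4/(x^2 + y^2 + 1)) dA = ∫_{0}^{2π} ∫_{0}^{5} (4/(r^2 + 1)) · r dr dθ.

Inner integral (in r): ∫_{0}^{5} (4/(r^2 + 1)) · r dr = log(676).

Outer integral (in θ): ∫_{0}^{2π} (log(676)) dθ = 4π log(26).

Therefore ∬_D (4/(x^2 + y^2 + 1)) dA = 4π log(26).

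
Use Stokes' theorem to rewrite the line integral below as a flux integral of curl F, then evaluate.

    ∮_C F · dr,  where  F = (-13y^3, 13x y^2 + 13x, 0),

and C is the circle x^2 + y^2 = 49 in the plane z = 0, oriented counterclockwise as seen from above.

Let S be the flat disk x^2 + y^2 ≤ 49 in the plane z = 0, with upward unit normal n̂ = ẑ. By Stokes' theorem,

    ∮_C F · dr = ∬_S (∇ × F) · n̂ dS = ∬_D (curl F)_z dA,

where D is the disk x^2 + y^2 ≤ 49.

Compute the curl of F = (-13y^3, 13x y^2 + 13x, 0):
    (∇ × F)_x = ∂F_z/∂y - ∂F_y/∂z = 0,
    (∇ × F)_y = ∂F_x/∂z - ∂F_z/∂x = 0,
    (∇ × F)_z = ∂F_y/∂x - ∂F_x/∂y = 52y^2 + 13.

On z = 0, (curl F)_z = 52y^2 + 13.

Convert to polar (x = r cos θ, y = r sin θ, dA = r dr dθ); the integrand becomes 52r^2sin(θ)^2 + 13, so

    ∬_D (curl F)_z dA = ∫_0^{2π} ∫_0^{7} (52r^2sin(θ)^2 + 13) · r dr dθ.

Inner (r from 0 to 7): 31213sin(θ)^2 + 637/2.
Outer (θ from 0 to 2π): 31850π.

Therefore ∮_C F · dr = 31850π.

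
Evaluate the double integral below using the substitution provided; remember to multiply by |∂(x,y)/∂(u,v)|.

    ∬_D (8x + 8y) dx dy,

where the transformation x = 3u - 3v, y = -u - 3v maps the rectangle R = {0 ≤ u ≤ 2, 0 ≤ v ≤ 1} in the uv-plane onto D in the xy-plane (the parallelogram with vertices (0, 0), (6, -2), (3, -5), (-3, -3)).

Compute the Jacobian determinant of (x, y) with respect to (u, v):

    ∂(x,y)/∂(u,v) = | 3  -3 | = (3)(-3) - (-3)(-1) = -12.
                   | -1  -3 |

Its absolute value is |J| = 12 (the area scaling factor).

Substituting x = 3u - 3v, y = -u - 3v into the integrand,

    8x + 8y → 16u - 48v,

so the integral becomes

    ∬_R (16u - 48v) · |J| du dv = ∫_0^2 ∫_0^1 (192u - 576v) dv du.

Inner (v): 192u - 288.
Outer (u): -192.

Therefore ∬_D (8x + 8y) dx dy = -192.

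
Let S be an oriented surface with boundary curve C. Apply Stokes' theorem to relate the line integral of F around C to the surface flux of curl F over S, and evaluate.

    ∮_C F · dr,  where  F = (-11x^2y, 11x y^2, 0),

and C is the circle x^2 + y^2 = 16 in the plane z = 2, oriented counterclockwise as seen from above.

Let S be the flat disk x^2 + y^2 ≤ 16 in the plane z = 2, with upward unit normal n̂ = ẑ. By Stokes' theorem,

    ∮_C F · dr = ∬_S (∇ × F) · n̂ dS = ∬_D (curl F)_z dA,

where D is the disk x^2 + y^2 ≤ 16.

Compute the curl of F = (-11x^2y, 11x y^2, 0):
    (∇ × F)_x = ∂F_z/∂y - ∂F_y/∂z = 0,
    (∇ × F)_y = ∂F_x/∂z - ∂F_z/∂x = 0,
    (∇ × F)_z = ∂F_y/∂x - ∂F_x/∂y = 11x^2 + 11y^2.

On z = 2, (curl F)_z = 11x^2 + 11y^2.

Convert to polar (x = r cos θ, y = r sin θ, dA = r dr dθ); the integrand becomes 11r^2, so

    ∬_D (curl F)_z dA = ∫_0^{2π} ∫_0^{4} (11r^2) · r dr dθ.

Inner (r from 0 to 4): 704.
Outer (θ from 0 to 2π): 1408π.

Therefore ∮_C F · dr = 1408π.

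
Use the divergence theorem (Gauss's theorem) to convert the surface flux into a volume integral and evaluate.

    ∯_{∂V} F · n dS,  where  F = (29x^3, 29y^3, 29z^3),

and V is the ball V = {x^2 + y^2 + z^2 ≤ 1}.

By the divergence theorem,

    ∯_{∂V} F · n dS = ∭_V (∇ · F) dV.

Compute the divergence:
    ∇ · F = ∂F_x/∂x + ∂F_y/∂y + ∂F_z/∂z = 87x^2 + 87y^2 + 87z^2.

In spherical coordinates, x = ρ sin(φ) cos(θ), y = ρ sin(φ) sin(θ), z = ρ cos(φ), dV = ρ^2 sin(φ) dρ dφ dθ, with 0 ≤ ρ ≤ 1, 0 ≤ φ ≤ π, 0 ≤ θ ≤ 2π.

The integrand, after substitution and multiplying by the volume element, becomes (87ρ^2) · ρ^2 sin(φ), so

    ∭_V (∇·F) dV = ∫_0^{2π} ∫_0^{π} ∫_0^{1} (87ρ^2) · ρ^2 sin(φ) dρ dφ dθ.

Inner (ρ from 0 to 1): 87sin(φ)/5.
Middle (φ from 0 to π): 174/5.
Outer (θ from 0 to 2π): 348π/5.

Therefore ∯_{∂V} F · n dS = 348π/5.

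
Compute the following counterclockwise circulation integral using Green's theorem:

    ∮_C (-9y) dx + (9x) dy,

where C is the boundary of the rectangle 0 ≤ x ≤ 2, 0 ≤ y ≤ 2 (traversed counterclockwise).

Green's theorem converts the closed line integral into a double integral over the enclosed region D:

    ∮_C P dx + Q dy = ∬_D (∂Q/∂x - ∂P/∂y) dA.

Here P = -9y, Q = 9x, so

    ∂Q/∂x = 9,    ∂P/∂y = -9,
    ∂Q/∂x - ∂P/∂y = 18.

D is the region 0 ≤ x ≤ 2, 0 ≤ y ≤ 2. Evaluating the double integral:

    ∬_D (18) dA = ∫_0^{2} ∫_0^{2} (18) dy dx.

Inner (y from 0 to 2): 36.
Outer (x from 0 to 2): 72.

Therefore ∮_C P dx + Q dy = 72.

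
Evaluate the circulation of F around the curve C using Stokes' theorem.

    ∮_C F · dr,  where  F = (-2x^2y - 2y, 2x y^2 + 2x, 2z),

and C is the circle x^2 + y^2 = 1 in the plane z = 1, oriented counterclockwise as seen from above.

Let S be the flat disk x^2 + y^2 ≤ 1 in the plane z = 1, with upward unit normal n̂ = ẑ. By Stokes' theorem,

    ∮_C F · dr = ∬_S (∇ × F) · n̂ dS = ∬_D (curl F)_z dA,

where D is the disk x^2 + y^2 ≤ 1.

Compute the curl of F = (-2x^2y - 2y, 2x y^2 + 2x, 2z):
    (∇ × F)_x = ∂F_z/∂y - ∂F_y/∂z = 0,
    (∇ × F)_y = ∂F_x/∂z - ∂F_z/∂x = 0,
    (∇ × F)_z = ∂F_y/∂x - ∂F_x/∂y = 2x^2 + 2y^2 + 4.

On z = 1, (curl F)_z = 2x^2 + 2y^2 + 4.

Convert to polar (x = r cos θ, y = r sin θ, dA = r dr dθ); the integrand becomes 2r^2 + 4, so

    ∬_D (curl F)_z dA = ∫_0^{2π} ∫_0^{1} (2r^2 + 4) · r dr dθ.

Inner (r from 0 to 1): 5/2.
Outer (θ from 0 to 2π): 5π.

Therefore ∮_C F · dr = 5π.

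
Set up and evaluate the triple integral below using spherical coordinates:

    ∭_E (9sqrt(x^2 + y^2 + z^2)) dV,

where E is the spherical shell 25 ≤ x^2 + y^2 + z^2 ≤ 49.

In spherical coordinates, x = ρ sin(φ) cos(θ), y = ρ sin(φ) sin(θ), z = ρ cos(φ), and dV = ρ^2 sin(φ) dρ dφ dθ.

The integrand becomes 9ρ, so

    ∭_E (9sqrt(x^2 + y^2 + z^2)) dV = ∫_{0}^{2π} ∫_{0}^{π} ∫_{5}^{7} (9ρ) · ρ^2 sin(φ) dρ dφ dθ.

Inner (ρ): 3996sin(φ).
Middle (φ): 7992.
Outer (θ): 15984π.

Therefore the triple integral equals 15984π.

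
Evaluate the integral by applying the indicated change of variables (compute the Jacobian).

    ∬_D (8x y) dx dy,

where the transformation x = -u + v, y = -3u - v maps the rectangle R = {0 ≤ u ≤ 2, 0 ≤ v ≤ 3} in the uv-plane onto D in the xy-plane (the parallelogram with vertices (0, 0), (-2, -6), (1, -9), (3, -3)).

Compute the Jacobian determinant of (x, y) with respect to (u, v):

    ∂(x,y)/∂(u,v) = | -1  1 | = (-1)(-1) - (1)(-3) = 4.
                   | -3  -1 |

Its absolute value is |J| = 4 (the area scaling factor).

Substituting x = -u + v, y = -3u - v into the integrand,

    8x y → 24u^2 - 16u v - 8v^2,

so the integral becomes

    ∬_R (24u^2 - 16u v - 8v^2) · |J| du dv = ∫_0^2 ∫_0^3 (96u^2 - 64u v - 32v^2) dv du.

Inner (v): 288u^2 - 288u - 288.
Outer (u): -384.

Therefore ∬_D (8x y) dx dy = -384.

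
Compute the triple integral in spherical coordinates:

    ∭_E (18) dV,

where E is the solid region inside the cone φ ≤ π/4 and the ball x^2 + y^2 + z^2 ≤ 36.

In spherical coordinates, x = ρ sin(φ) cos(θ), y = ρ sin(φ) sin(θ), z = ρ cos(φ), and dV = ρ^2 sin(φ) dρ dφ dθ.

The integrand becomes 18, so

    ∭_E (18) dV = ∫_{0}^{2π} ∫_{0}^{π/4} ∫_{0}^{6} (18) · ρ^2 sin(φ) dρ dφ dθ.

Inner (ρ): 1296sin(φ).
Middle (φ): 1296 - 648sqrt(2).
Outer (θ): 1296π (2 - sqrt(2)).

Therefore the triple integral equals 1296π (2 - sqrt(2)).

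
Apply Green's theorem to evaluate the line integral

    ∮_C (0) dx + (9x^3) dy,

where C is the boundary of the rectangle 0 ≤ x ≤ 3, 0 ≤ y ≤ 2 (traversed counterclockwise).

Green's theorem converts the closed line integral into a double integral over the enclosed region D:

    ∮_C P dx + Q dy = ∬_D (∂Q/∂x - ∂P/∂y) dA.

Here P = 0, Q = 9x^3, so

    ∂Q/∂x = 27x^2,    ∂P/∂y = 0,
    ∂Q/∂x - ∂P/∂y = 27x^2.

D is the region 0 ≤ x ≤ 3, 0 ≤ y ≤ 2. Evaluating the double integral:

    ∬_D (27x^2) dA = ∫_0^{3} ∫_0^{2} (27x^2) dy dx.

Inner (y from 0 to 2): 54x^2.
Outer (x from 0 to 3): 486.

Therefore ∮_C P dx + Q dy = 486.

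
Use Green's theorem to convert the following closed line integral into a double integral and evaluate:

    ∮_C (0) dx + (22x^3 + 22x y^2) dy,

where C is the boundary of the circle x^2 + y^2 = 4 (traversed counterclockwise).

Green's theorem converts the closed line integral into a double integral over the enclosed region D:

    ∮_C P dx + Q dy = ∬_D (∂Q/∂x - ∂P/∂y) dA.

Here P = 0, Q = 22x^3 + 22x y^2, so

    ∂Q/∂x = 66x^2 + 22y^2,    ∂P/∂y = 0,
    ∂Q/∂x - ∂P/∂y = 66x^2 + 22y^2.

D is the region x^2 + y^2 ≤ 4. Evaluating the double integral:

In polar coordinates (x = r cos θ, y = r sin θ, dA = r dr dθ) the integrand becomes 22r^2(cos(2θ) + 2), so

    ∬_D (66x^2 + 22y^2) dA = ∫_0^{2π} ∫_0^{2} (22r^2(cos(2θ) + 2)) · r dr dθ.

Inner (r from 0 to 2): 88cos(2θ) + 176.
Outer (θ from 0 to 2π): 352π.

Therefore ∮_C P dx + Q dy = 352π.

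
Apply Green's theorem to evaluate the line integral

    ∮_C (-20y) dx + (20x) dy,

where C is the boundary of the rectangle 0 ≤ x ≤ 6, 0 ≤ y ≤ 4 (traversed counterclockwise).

Green's theorem converts the closed line integral into a double integral over the enclosed region D:

    ∮_C P dx + Q dy = ∬_D (∂Q/∂x - ∂P/∂y) dA.

Here P = -20y, Q = 20x, so

    ∂Q/∂x = 20,    ∂P/∂y = -20,
    ∂Q/∂x - ∂P/∂y = 40.

D is the region 0 ≤ x ≤ 6, 0 ≤ y ≤ 4. Evaluating the double integral:

    ∬_D (40) dA = ∫_0^{6} ∫_0^{4} (40) dy dx.

Inner (y from 0 to 4): 160.
Outer (x from 0 to 6): 960.

Therefore ∮_C P dx + Q dy = 960.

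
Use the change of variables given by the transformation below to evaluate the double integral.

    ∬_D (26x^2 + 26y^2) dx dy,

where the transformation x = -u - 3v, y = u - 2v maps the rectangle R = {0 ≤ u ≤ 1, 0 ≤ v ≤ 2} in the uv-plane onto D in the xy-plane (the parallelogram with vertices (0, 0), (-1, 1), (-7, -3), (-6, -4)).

Compute the Jacobian determinant of (x, y) with respect to (u, v):

    ∂(x,y)/∂(u,v) = | -1  -3 | = (-1)(-2) - (-3)(1) = 5.
                   | 1  -2 |

Its absolute value is |J| = 5 (the area scaling factor).

Substituting x = -u - 3v, y = u - 2v into the integrand,

    26x^2 + 26y^2 → 52u^2 + 52u v + 338v^2,

so the integral becomes

    ∬_R (52u^2 + 52u v + 338v^2) · |J| du dv = ∫_0^1 ∫_0^2 (260u^2 + 260u v + 1690v^2) dv du.

Inner (v): 520u^2 + 520u + 13520/3.
Outer (u): 4940.

Therefore ∬_D (26x^2 + 26y^2) dx dy = 4940.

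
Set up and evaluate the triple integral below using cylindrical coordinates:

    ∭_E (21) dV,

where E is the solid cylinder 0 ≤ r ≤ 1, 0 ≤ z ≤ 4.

In cylindrical coordinates, x = r cos(θ), y = r sin(θ), z = z, and dV = r dr dθ dz.

The integrand becomes 21, so

    ∭_E (21) dV = ∫_{0}^{2π} ∫_{0}^{1} ∫_{0}^{4} (21) · r dz dr dθ.

Inner (z): 84r.
Middle (r from 0 to 1): 42.
Outer (θ): 84π.

Therefore the triple integral equals 84π.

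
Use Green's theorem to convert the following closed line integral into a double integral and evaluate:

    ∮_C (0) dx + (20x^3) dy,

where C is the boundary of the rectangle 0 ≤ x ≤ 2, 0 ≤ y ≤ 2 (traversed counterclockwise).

Green's theorem converts the closed line integral into a double integral over the enclosed region D:

    ∮_C P dx + Q dy = ∬_D (∂Q/∂x - ∂P/∂y) dA.

Here P = 0, Q = 20x^3, so

    ∂Q/∂x = 60x^2,    ∂P/∂y = 0,
    ∂Q/∂x - ∂P/∂y = 60x^2.

D is the region 0 ≤ x ≤ 2, 0 ≤ y ≤ 2. Evaluating the double integral:

    ∬_D (60x^2) dA = ∫_0^{2} ∫_0^{2} (60x^2) dy dx.

Inner (y from 0 to 2): 120x^2.
Outer (x from 0 to 2): 320.

Therefore ∮_C P dx + Q dy = 320.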